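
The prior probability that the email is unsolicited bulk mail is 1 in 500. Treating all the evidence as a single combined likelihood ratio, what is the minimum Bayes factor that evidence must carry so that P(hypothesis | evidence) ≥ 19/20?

9481

Prior odds = 0.002/0.998 = 1/499.
Target odds = 0.95/0.05 = 19.
Required Bayes factor = 19 ÷ (1/499) = 9481.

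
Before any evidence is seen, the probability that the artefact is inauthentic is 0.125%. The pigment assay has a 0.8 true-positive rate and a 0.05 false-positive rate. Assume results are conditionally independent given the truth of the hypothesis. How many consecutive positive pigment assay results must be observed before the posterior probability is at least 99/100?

5

Prior odds = 0.00125/0.99875 = 1/799.
Likelihood ratio of a positive result = 0.8/0.05 = 16.
Target odds: 0.99 ÷ 0.01 = 99.
Require 16ⁿ ≥ 99 ÷ (1/799) = 79101.
16⁴ = 65536 falls short of 79101 but 16⁵ = 1048576 reaches it, so n = 5.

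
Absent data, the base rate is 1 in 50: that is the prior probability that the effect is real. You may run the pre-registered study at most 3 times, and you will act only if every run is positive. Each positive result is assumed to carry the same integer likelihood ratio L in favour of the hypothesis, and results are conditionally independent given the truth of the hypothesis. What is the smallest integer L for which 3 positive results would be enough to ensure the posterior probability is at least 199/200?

Prior odds = 0.02/0.98 = 1/49.
Target odds = 0.995/0.005 = 199.
Need L³ ≥ 199 ÷ (1/49) = 9751.
21³ = 9261 < 9751 ≤ 10648 = 22³, so L = 22.

22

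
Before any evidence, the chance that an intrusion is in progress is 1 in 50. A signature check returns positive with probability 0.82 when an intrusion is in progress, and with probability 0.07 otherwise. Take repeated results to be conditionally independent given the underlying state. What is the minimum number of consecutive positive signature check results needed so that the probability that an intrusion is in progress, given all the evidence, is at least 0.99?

Prior odds = 0.02/0.98 = 1/49.
Likelihood ratio of a positive result = 0.82/0.07 = 82/7.
Target posterior odds = 0.99/0.01 = 99.
Need (1/49) × (82/7)ⁿ ≥ 99, i.e. (82/7)ⁿ ≥ 4851.
(82/7)³ = 551368/343 falls short of 4851 but (82/7)⁴ = 45212176/2401 reaches it, so n = 4.

4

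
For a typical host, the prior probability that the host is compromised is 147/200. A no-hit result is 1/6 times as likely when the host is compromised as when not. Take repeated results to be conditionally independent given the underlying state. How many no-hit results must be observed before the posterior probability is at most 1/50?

Prior odds: 0.735 ÷ 0.265 = 147/53.
Likelihood ratio per no-hit result = 1/6.
Target odds: 0.02 ÷ 0.98 = 1/49.
Need (147/53) × (1/6)ⁿ ≤ 1/49, i.e. (1/6)ⁿ ≤ 53/7203.
(1/6)² = 1/36 is still above 53/7203 but (1/6)³ = 1/216 is at or below it, so n = 3.

3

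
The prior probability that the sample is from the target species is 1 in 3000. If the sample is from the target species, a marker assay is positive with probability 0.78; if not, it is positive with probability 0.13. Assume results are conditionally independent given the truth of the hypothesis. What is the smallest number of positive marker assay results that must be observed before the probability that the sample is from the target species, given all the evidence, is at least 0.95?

Prior odds: (1/3000) ÷ (2999/3000) = 1/2999.
Likelihood ratio of a positive = 0.78/0.13 = 6.
Target posterior odds = 0.95/0.05 = 19.
Need (1/2999) × 6ⁿ ≥ 19, i.e. 6ⁿ ≥ 56981.
6⁶ = 46656 falls short of 56981 but 6⁷ = 279936 reaches it, so n = 7.

7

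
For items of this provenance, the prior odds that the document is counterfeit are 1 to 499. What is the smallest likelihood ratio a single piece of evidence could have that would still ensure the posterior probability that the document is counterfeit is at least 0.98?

24451

Prior odds = 1/499.
Target odds = 0.98/0.02 = 49.
Required Bayes factor = 49 ÷ (1/499) = 24451.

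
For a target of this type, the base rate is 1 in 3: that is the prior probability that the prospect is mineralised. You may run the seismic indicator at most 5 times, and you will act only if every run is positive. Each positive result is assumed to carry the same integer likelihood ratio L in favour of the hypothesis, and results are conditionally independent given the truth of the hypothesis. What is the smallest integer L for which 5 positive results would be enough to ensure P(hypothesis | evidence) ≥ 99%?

3

Prior odds = (1/3)/(2/3) = 0.5.
Target odds = 0.99/0.01 = 99.
Need L⁵ ≥ 99 ÷ 0.5 = 198.
2⁵ = 32 < 198 ≤ 243 = 3⁵, so L = 3.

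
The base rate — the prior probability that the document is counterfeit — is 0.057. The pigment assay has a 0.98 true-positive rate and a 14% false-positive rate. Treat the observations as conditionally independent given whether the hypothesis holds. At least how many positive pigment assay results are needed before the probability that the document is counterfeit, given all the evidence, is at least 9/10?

Prior odds: 0.057 ÷ 0.943 = 57/943.
Likelihood ratio of a positive result = 0.98/0.14 = 7.
Target posterior odds = 0.9/0.1 = 9.
Require 7ⁿ ≥ 9 ÷ (57/943) = 2829/19.
7² = 49 falls short of 2829/19 but 7³ = 343 reaches it, so n = 3.

3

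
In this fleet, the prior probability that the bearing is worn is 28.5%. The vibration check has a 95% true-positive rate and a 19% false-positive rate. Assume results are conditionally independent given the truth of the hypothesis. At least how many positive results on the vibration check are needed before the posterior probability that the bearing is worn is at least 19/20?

3

Prior odds: 0.285 ÷ 0.715 = 57/143.
Likelihood ratio of a positive result = 0.95/0.19 = 5.
Target odds: 0.95 ÷ 0.05 = 19.
Require 5ⁿ ≥ 19 ÷ (57/143) = 143/3.
5² = 25 falls short of 143/3 but 5³ = 125 reaches it, so n = 3.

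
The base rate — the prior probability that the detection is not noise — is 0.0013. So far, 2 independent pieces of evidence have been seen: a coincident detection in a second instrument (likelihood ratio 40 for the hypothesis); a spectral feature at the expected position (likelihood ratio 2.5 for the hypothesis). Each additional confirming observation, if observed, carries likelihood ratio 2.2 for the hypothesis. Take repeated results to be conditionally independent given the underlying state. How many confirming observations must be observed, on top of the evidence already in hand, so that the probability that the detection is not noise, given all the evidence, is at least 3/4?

Prior odds = 0.0013/0.9987 = 13/9987.
Combined Bayes factor of the evidence already in hand = 40 × 2.5 = 100.
Odds after that evidence = (13/9987) × 100 = 1300/9987.
Target odds = 0.75/0.25 = 3.
Need 2.2ⁿ ≥ 3 ÷ (1300/9987) = 29961/1300.
2.2³ = 10.648 falls short of 29961/1300 but 2.2⁴ = 23.4256 reaches it, so n = 4.

4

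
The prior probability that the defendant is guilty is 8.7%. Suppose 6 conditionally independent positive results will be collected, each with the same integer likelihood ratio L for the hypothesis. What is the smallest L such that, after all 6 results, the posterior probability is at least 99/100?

4

Prior odds = 0.087/0.913 = 87/913.
Target odds = 0.99/0.01 = 99.
Need L⁶ ≥ 99 ÷ (87/913) = 30129/29.
3⁶ = 729 < 30129/29 ≤ 4096 = 4⁶, so L = 4.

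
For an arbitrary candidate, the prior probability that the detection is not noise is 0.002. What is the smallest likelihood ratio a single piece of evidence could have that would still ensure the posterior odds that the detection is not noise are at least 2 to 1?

Prior odds = 0.002/0.998 = 1/499.
Target odds = 2.
Required Bayes factor = 2 ÷ (1/499) = 998.

998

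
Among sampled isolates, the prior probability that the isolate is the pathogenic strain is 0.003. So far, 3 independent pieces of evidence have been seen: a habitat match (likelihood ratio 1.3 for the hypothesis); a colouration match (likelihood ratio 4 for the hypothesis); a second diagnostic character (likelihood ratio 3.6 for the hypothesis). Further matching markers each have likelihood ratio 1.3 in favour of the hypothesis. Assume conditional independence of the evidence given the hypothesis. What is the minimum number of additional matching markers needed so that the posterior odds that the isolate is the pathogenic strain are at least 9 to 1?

Prior odds = 0.003/0.997 = 3/997.
Combined Bayes factor of the evidence already in hand = 1.3 × 4 × 3.6 = 18.72.
Odds after that evidence = (3/997) × 18.72 = 1404/24925.
Target odds = 9.
Need 1.3ⁿ ≥ 9 ÷ (1404/24925) = 24925/156.
1.3¹⁹ ≈146.192 falls short of 24925/156 but 1.3²⁰ ≈190.05 reaches it, so n = 20.

20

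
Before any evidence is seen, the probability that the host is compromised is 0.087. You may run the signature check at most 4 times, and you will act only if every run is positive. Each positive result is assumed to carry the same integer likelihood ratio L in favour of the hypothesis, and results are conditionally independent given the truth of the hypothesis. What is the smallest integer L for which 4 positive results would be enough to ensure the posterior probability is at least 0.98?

Prior odds = 0.087/0.913 = 87/913.
Target odds = 0.98/0.02 = 49.
Need L⁴ ≥ 49 ÷ (87/913) = 44737/87.
4⁴ = 256 < 44737/87 ≤ 625 = 5⁴, so L = 5.

5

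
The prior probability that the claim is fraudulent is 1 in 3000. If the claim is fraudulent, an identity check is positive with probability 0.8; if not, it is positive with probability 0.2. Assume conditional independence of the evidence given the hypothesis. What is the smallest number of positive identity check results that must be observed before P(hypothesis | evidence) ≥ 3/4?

Prior odds = (1/3000)/(2999/3000) = 1/2999.
Likelihood ratio of a positive = 0.8/0.2 = 4.
Target odds: 0.75 ÷ 0.25 = 3.
Need (1/2999) × 4ⁿ ≥ 3, i.e. 4ⁿ ≥ 8997.
4⁶ = 4096 falls short of 8997 but 4⁷ = 16384 reaches it, so n = 7.

7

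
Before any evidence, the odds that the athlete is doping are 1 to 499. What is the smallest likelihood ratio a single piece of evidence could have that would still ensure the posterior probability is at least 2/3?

998

Prior odds = 1/499.
Target odds = (2/3)/(1/3) = 2.
Required Bayes factor = 2 ÷ (1/499) = 998.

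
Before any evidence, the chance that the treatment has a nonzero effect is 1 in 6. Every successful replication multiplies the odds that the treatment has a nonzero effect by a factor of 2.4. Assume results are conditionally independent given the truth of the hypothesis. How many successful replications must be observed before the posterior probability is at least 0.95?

Prior odds = (1/6)/(5/6) = 0.2.
Likelihood ratio per successful replication = 2.4.
Target posterior odds = 0.95/0.05 = 19.
Require 2.4ⁿ ≥ 19 ÷ 0.2 = 95.
2.4⁵ = 79.62624 falls short of 95 but 2.4⁶ = 2985984/15625 reaches it, so n = 6.

6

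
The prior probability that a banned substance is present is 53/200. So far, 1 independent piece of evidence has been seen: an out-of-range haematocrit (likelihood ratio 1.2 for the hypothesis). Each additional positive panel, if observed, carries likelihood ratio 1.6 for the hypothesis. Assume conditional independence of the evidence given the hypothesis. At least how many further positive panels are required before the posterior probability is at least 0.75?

5

Prior odds = 0.265/0.735 = 53/147.
Bayes factor of the evidence already in hand = 1.2.
Odds after that evidence = (53/147) × 1.2 = 106/245.
Target odds = 0.75/0.25 = 3.
Need 1.6ⁿ ≥ 3 ÷ (106/245) = 735/106.
1.6⁴ = 6.5536 falls short of 735/106 but 1.6⁵ = 10.48576 reaches it, so n = 5.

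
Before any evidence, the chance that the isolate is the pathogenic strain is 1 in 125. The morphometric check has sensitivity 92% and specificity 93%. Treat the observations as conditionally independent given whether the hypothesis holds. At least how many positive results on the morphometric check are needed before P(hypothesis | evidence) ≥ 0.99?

Prior odds: 0.008 ÷ 0.992 = 1/124.
False-positive rate = 1 − 0.93 = 0.07; likelihood ratio of a positive = 0.92/0.07 = 92/7.
Target posterior odds = 0.99/0.01 = 99.
Require (92/7)ⁿ ≥ 99 ÷ (1/124) = 12276.
(92/7)³ = 778688/343 falls short of 12276 but (92/7)⁴ = 71639296/2401 reaches it, so n = 4.

4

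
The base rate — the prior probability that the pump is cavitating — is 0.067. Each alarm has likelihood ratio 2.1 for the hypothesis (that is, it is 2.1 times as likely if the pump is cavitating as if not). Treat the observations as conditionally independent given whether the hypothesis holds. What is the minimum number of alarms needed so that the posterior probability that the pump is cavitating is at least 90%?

7

Prior odds = 0.067/0.933 = 67/933.
Likelihood ratio per alarm = 2.1.
Target odds: 0.9 ÷ 0.1 = 9.
Require 2.1ⁿ ≥ 9 ÷ (67/933) = 8397/67.
2.1⁶ = 85766121/1000000 falls short of 8397/67 but 2.1⁷ ≈180.109 reaches it, so n = 7.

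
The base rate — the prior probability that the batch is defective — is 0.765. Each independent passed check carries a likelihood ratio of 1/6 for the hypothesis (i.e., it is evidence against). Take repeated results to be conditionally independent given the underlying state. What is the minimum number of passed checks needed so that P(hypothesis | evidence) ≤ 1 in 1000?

5

Prior odds = 0.765/0.235 = 153/47.
Likelihood ratio per passed check = 1/6.
Target odds: 0.001 ÷ 0.999 = 1/999.
Need (153/47) × (1/6)ⁿ ≤ 1/999, i.e. (1/6)ⁿ ≤ 47/152847.
(1/6)⁴ = 1/1296 is still above 47/152847 but (1/6)⁵ = 1/7776 is at or below it, so n = 5.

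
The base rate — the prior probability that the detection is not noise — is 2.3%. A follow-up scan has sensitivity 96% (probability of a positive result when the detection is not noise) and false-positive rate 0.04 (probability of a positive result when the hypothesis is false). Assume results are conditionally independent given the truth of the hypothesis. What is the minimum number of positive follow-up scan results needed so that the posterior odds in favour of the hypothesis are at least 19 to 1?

3

Prior odds = 0.023/0.977 = 23/977.
Likelihood ratio of a positive result = 0.96/0.04 = 24.
Target odds = 19.
Require 24ⁿ ≥ 19 ÷ (23/977) = 18563/23.
24² = 576 falls short of 18563/23 but 24³ = 13824 reaches it, so n = 3.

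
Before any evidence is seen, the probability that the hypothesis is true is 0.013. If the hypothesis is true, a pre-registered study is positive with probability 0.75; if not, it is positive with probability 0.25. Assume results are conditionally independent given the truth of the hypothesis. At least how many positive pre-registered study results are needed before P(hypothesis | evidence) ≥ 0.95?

7

Prior odds = 0.013/0.987 = 13/987.
Likelihood ratio of a positive = 0.75/0.25 = 3.
Target posterior odds = 0.95/0.05 = 19.
Require 3ⁿ ≥ 19 ÷ (13/987) = 18753/13.
3⁶ = 729 falls short of 18753/13 but 3⁷ = 2187 reaches it, so n = 7.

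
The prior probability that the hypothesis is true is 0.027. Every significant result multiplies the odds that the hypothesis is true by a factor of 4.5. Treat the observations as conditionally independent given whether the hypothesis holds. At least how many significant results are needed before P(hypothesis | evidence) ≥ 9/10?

4

Prior odds = 0.027/0.973 = 27/973.
Likelihood ratio per significant result = 4.5.
Target posterior odds = 0.9/0.1 = 9.
Need (27/973) × 4.5ⁿ ≥ 9, i.e. 4.5ⁿ ≥ 973/3.
4.5³ = 91.125 falls short of 973/3 but 4.5⁴ = 410.0625 reaches it, so n = 4.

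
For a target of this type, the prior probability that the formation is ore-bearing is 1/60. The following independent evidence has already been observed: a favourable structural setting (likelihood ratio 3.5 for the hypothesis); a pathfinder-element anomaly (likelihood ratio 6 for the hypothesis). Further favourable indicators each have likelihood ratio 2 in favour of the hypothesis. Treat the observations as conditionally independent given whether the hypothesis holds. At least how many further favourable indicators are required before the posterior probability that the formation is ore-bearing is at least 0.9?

5

Prior odds = (1/60)/(59/60) = 1/59.
Combined Bayes factor of the evidence already in hand = 3.5 × 6 = 21.
Odds after that evidence = (1/59) × 21 = 21/59.
Target odds = 0.9/0.1 = 9.
Need 2ⁿ ≥ 9 ÷ (21/59) = 177/7.
2⁴ = 16 falls short of 177/7 but 2⁵ = 32 reaches it, so n = 5.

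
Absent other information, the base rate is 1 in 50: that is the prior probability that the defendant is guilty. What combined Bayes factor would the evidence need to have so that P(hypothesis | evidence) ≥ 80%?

Prior odds = 0.02/0.98 = 1/49.
Target odds = 0.8/0.2 = 4.
Required Bayes factor = 4 ÷ (1/49) = 196.

196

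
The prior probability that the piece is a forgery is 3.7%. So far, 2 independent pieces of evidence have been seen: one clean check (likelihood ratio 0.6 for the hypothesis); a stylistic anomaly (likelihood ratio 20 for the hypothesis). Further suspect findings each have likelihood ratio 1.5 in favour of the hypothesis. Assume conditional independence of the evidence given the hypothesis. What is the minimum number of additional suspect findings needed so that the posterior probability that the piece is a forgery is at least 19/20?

10

Prior odds = 0.037/0.963 = 37/963.
Combined Bayes factor of the evidence already in hand = 0.6 × 20 = 12.
Odds after that evidence = (37/963) × 12 = 148/321.
Target odds = 0.95/0.05 = 19.
Need 1.5ⁿ ≥ 19 ÷ (148/321) = 6099/148.
1.5⁹ = 19683/512 falls short of 6099/148 but 1.5¹⁰ = 59049/1024 reaches it, so n = 10.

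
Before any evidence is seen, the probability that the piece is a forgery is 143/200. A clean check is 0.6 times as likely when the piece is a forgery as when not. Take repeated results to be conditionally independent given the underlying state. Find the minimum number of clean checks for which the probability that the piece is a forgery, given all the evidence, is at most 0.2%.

Prior odds: 0.715 ÷ 0.285 = 143/57.
Likelihood ratio per clean check = 0.6.
Target posterior odds = 0.002/0.998 = 1/499.
Require 0.6ⁿ ≤ 1/499 ÷ (143/57) = 57/71357.
0.6¹³ ≈0.00130607 is still above 57/71357 but 0.6¹⁴ ≈0.000783642 is at or below it, so n = 14.

14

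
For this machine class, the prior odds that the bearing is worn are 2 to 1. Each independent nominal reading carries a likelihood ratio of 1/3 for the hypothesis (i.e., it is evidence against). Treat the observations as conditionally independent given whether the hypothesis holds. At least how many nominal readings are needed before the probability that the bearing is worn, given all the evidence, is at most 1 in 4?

Prior odds = 2.
Likelihood ratio per nominal reading = 1/3.
Target posterior odds = 0.25/0.75 = 1/3.
Require (1/3)ⁿ ≤ 1/3 ÷ 2 = 1/6.
(1/3)¹ = 1/3 is still above 1/6 but (1/3)² = 1/9 is at or below it, so n = 2.

2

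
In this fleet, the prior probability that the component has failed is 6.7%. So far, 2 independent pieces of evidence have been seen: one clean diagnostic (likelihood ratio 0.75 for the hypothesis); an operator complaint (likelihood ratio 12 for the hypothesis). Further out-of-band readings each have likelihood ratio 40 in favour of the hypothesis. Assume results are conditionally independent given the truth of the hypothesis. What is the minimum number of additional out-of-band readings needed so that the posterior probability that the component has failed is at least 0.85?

1

Prior odds = 0.067/0.933 = 67/933.
Combined Bayes factor of the evidence already in hand = 0.75 × 12 = 9.
Odds after that evidence = (67/933) × 9 = 201/311.
Target odds = 0.85/0.15 = 17/3.
Need 40ⁿ ≥ 17/3 ÷ (201/311) = 5287/603.
40¹ = 40, which meets the required 5287/603; so n = 1.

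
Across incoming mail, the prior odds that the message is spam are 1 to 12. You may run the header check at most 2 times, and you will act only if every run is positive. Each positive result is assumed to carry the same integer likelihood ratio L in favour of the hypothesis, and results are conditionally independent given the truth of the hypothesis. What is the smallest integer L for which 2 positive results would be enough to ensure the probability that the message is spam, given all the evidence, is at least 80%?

7

Prior odds = 1/12.
Target odds = 0.8/0.2 = 4.
Need L² ≥ 4 ÷ (1/12) = 48.
6² = 36 < 48 ≤ 49 = 7², so L = 7.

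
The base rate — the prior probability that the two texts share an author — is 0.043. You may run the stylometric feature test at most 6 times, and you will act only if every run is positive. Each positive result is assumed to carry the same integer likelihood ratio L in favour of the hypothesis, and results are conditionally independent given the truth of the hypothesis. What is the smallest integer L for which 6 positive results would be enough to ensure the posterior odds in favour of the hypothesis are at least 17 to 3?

Prior odds = 0.043/0.957 = 43/957.
Target odds = 17/3.
Need L⁶ ≥ 17/3 ÷ (43/957) = 5423/43.
2⁶ = 64 < 5423/43 ≤ 729 = 3⁶, so L = 3.

3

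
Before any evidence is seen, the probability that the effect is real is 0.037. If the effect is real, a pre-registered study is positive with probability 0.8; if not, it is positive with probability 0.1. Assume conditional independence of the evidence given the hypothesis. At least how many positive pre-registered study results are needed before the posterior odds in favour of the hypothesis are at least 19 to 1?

Prior odds: 0.037 ÷ 0.963 = 37/963.
Likelihood ratio of a positive = 0.8/0.1 = 8.
Target odds = 19.
Need (37/963) × 8ⁿ ≥ 19, i.e. 8ⁿ ≥ 18297/37.
8² = 64 falls short of 18297/37 but 8³ = 512 reaches it, so n = 3.

3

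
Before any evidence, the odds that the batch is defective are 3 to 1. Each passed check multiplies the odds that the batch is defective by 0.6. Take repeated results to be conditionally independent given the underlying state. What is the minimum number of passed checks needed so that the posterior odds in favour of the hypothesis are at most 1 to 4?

Prior odds = 3.
Likelihood ratio per passed check = 0.6.
Target odds = 0.25.
Require 0.6ⁿ ≤ 0.25 ÷ 3 = 1/12.
0.6⁴ = 0.1296 is still above 1/12 but 0.6⁵ = 0.07776 is at or below it, so n = 5.

5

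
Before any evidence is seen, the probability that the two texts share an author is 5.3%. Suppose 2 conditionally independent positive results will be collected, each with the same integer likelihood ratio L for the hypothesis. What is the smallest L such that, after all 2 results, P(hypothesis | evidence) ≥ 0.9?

Prior odds = 0.053/0.947 = 53/947.
Target odds = 0.9/0.1 = 9.
Need L² ≥ 9 ÷ (53/947) = 8523/53.
12² = 144 < 8523/53 ≤ 169 = 13², so L = 13.

13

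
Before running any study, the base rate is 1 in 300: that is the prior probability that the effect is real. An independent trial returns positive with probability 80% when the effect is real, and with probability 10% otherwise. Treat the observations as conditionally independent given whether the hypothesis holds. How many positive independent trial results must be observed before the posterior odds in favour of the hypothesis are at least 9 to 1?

4

Prior odds: (1/300) ÷ (299/300) = 1/299.
Likelihood ratio of a positive result = 0.8/0.1 = 8.
Target odds = 9.
Need (1/299) × 8ⁿ ≥ 9, i.e. 8ⁿ ≥ 2691.
8³ = 512 falls short of 2691 but 8⁴ = 4096 reaches it, so n = 4.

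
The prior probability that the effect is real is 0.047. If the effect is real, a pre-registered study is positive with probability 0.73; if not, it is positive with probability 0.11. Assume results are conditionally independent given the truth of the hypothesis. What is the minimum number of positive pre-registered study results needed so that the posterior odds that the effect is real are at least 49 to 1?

4

Prior odds: 0.047 ÷ 0.953 = 47/953.
Likelihood ratio of a positive = 0.73/0.11 = 73/11.
Target odds = 49.
Need (47/953) × (73/11)ⁿ ≥ 49, i.e. (73/11)ⁿ ≥ 46697/47.
(73/11)³ = 389017/1331 falls short of 46697/47 but (73/11)⁴ = 28398241/14641 reaches it, so n = 4.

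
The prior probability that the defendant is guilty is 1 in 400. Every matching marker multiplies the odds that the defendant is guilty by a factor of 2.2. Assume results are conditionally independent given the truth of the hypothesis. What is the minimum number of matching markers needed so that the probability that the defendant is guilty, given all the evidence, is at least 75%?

Prior odds = 0.0025/0.9975 = 1/399.
Likelihood ratio per matching marker = 2.2.
Target odds: 0.75 ÷ 0.25 = 3.
Need (1/399) × 2.2ⁿ ≥ 3, i.e. 2.2ⁿ ≥ 1197.
2.2⁸ = 214358881/390625 falls short of 1197 but 2.2⁹ ≈1207.27 reaches it, so n = 9.

9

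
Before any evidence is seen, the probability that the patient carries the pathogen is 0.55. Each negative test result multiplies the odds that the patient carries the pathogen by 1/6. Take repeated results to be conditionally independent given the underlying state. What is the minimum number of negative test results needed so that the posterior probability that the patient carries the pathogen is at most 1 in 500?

4

Prior odds: 0.55 ÷ 0.45 = 11/9.
Likelihood ratio per negative test result = 1/6.
Target odds: 0.002 ÷ 0.998 = 1/499.
Require (1/6)ⁿ ≤ 1/499 ÷ (11/9) = 9/5489.
(1/6)³ = 1/216 is still above 9/5489 but (1/6)⁴ = 1/1296 is at or below it, so n = 4.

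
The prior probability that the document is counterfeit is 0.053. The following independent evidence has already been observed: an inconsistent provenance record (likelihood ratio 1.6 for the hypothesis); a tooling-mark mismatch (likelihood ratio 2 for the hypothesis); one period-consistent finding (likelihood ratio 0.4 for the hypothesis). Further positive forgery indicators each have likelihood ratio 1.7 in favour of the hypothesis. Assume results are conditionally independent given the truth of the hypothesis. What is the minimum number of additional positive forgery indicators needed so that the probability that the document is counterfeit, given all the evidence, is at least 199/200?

15

Prior odds = 0.053/0.947 = 53/947.
Combined Bayes factor of the evidence already in hand = 1.6 × 2 × 0.4 = 1.28.
Odds after that evidence = (53/947) × 1.28 = 1696/23675.
Target odds = 0.995/0.005 = 199.
Need 1.7ⁿ ≥ 199 ÷ (1696/23675) = 4711325/1696.
1.7¹⁴ ≈1683.78 falls short of 4711325/1696 but 1.7¹⁵ ≈2862.42 reaches it, so n = 15.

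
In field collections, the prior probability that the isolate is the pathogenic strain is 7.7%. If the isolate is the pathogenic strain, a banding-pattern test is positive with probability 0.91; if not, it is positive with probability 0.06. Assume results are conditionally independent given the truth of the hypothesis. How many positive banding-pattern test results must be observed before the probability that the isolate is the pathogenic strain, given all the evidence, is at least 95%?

Prior odds: 0.077 ÷ 0.923 = 77/923.
Likelihood ratio of a positive = 0.91/0.06 = 91/6.
Target posterior odds = 0.95/0.05 = 19.
Need (77/923) × (91/6)ⁿ ≥ 19, i.e. (91/6)ⁿ ≥ 17537/77.
(91/6)¹ = 91/6 falls short of 17537/77 but (91/6)² = 8281/36 reaches it, so n = 2.

2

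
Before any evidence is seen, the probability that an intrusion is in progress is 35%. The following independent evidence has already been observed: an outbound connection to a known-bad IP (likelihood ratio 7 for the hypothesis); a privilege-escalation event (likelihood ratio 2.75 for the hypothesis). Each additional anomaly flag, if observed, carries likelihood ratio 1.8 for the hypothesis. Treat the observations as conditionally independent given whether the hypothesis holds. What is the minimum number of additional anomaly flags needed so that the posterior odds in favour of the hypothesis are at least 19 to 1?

2

Prior odds = 0.35/0.65 = 7/13.
Combined Bayes factor of the evidence already in hand = 7 × 2.75 = 19.25.
Odds after that evidence = (7/13) × 19.25 = 539/52.
Target odds = 19.
Need 1.8ⁿ ≥ 19 ÷ (539/52) = 988/539.
1.8¹ = 1.8 falls short of 988/539 but 1.8² = 3.24 reaches it, so n = 2.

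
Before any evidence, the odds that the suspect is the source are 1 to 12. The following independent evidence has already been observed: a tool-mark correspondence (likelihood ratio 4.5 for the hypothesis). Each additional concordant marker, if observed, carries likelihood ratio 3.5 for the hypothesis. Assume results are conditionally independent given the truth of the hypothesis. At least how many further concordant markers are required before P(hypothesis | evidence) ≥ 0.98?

4

Prior odds = 1/12.
Bayes factor of the evidence already in hand = 4.5.
Odds after that evidence = (1/12) × 4.5 = 0.375.
Target odds = 0.98/0.02 = 49.
Need 3.5ⁿ ≥ 49 ÷ 0.375 = 392/3.
3.5³ = 42.875 falls short of 392/3 but 3.5⁴ = 150.0625 reaches it, so n = 4.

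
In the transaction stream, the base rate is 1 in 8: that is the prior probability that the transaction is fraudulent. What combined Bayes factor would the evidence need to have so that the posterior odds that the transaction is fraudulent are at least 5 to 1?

35

Prior odds = 0.125/0.875 = 1/7.
Target odds = 5.
Required Bayes factor = 5 ÷ (1/7) = 35.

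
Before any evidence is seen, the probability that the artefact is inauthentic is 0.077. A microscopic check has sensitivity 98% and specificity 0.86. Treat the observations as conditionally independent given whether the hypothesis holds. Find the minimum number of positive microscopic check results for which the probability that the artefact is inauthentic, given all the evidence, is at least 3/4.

Prior odds: 0.077 ÷ 0.923 = 77/923.
False-positive rate = 1 − 0.86 = 0.14; likelihood ratio of a positive = 0.98/0.14 = 7.
Target odds: 0.75 ÷ 0.25 = 3.
Need (77/923) × 7ⁿ ≥ 3, i.e. 7ⁿ ≥ 2769/77.
7¹ = 7 falls short of 2769/77 but 7² = 49 reaches it, so n = 2.

2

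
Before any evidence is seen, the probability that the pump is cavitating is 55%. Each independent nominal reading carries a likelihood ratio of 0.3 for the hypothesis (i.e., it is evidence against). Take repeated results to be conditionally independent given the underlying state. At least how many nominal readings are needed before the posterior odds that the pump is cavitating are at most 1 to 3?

2

Prior odds: 0.55 ÷ 0.45 = 11/9.
Likelihood ratio per nominal reading = 0.3.
Target odds = 1/3.
Require 0.3ⁿ ≤ 1/3 ÷ (11/9) = 3/11.
0.3¹ = 0.3 is still above 3/11 but 0.3² = 0.09 is at or below it, so n = 2.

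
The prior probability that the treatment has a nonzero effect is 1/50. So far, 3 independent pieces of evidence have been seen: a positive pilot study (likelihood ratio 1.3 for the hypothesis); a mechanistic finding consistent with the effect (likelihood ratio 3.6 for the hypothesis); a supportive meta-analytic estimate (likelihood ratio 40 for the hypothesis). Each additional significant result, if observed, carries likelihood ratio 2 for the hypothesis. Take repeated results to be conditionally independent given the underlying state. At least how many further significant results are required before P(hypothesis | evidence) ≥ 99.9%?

9

Prior odds = 0.02/0.98 = 1/49.
Combined Bayes factor of the evidence already in hand = 1.3 × 3.6 × 40 = 187.2.
Odds after that evidence = (1/49) × 187.2 = 936/245.
Target odds = 0.999/0.001 = 999.
Need 2ⁿ ≥ 999 ÷ (936/245) = 27195/104.
2⁸ = 256 falls short of 27195/104 but 2⁹ = 512 reaches it, so n = 9.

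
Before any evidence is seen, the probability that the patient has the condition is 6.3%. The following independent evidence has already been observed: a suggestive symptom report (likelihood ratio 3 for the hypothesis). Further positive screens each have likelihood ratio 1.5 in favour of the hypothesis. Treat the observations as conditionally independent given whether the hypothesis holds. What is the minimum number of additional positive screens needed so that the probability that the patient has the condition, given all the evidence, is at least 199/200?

18

Prior odds = 0.063/0.937 = 63/937.
Bayes factor of the evidence already in hand = 3.
Odds after that evidence = (63/937) × 3 = 189/937.
Target odds = 0.995/0.005 = 199.
Need 1.5ⁿ ≥ 199 ÷ (189/937) = 186463/189.
1.5¹⁷ = 129140163/131072 falls short of 186463/189 but 1.5¹⁸ = 387420489/262144 reaches it, so n = 18.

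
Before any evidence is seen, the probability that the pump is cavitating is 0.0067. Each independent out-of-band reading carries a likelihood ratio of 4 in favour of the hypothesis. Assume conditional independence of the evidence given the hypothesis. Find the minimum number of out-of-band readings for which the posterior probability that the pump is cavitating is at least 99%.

Prior odds = 0.0067/0.9933 = 67/9933.
Likelihood ratio per out-of-band reading = 4.
Target odds: 0.99 ÷ 0.01 = 99.
Require 4ⁿ ≥ 99 ÷ (67/9933) = 983367/67.
4⁶ = 4096 falls short of 983367/67 but 4⁷ = 16384 reaches it, so n = 7.

7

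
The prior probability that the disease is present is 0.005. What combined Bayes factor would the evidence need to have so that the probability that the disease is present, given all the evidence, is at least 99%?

Prior odds = 0.005/0.995 = 1/199.
Target odds = 0.99/0.01 = 99.
Required Bayes factor = 99 ÷ (1/199) = 19701.

19701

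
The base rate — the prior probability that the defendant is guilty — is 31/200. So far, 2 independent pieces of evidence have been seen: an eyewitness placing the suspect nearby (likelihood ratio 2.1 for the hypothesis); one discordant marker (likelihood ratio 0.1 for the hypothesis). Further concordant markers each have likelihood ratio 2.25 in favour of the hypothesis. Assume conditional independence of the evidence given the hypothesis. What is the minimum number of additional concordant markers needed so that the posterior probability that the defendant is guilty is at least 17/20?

7

Prior odds = 0.155/0.845 = 31/169.
Combined Bayes factor of the evidence already in hand = 2.1 × 0.1 = 0.21.
Odds after that evidence = (31/169) × 0.21 = 651/16900.
Target odds = 0.85/0.15 = 17/3.
Need 2.25ⁿ ≥ 17/3 ÷ (651/16900) = 287300/1953.
2.25⁶ = 531441/4096 falls short of 287300/1953 but 2.25⁷ = 4782969/16384 reaches it, so n = 7.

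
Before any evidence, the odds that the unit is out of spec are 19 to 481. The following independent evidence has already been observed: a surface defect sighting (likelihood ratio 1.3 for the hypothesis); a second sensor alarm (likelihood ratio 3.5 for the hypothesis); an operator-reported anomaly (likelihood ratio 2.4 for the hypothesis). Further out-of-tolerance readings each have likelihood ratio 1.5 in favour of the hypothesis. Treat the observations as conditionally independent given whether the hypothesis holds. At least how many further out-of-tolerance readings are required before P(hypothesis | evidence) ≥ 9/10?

8

Prior odds = 19/481.
Combined Bayes factor of the evidence already in hand = 1.3 × 3.5 × 2.4 = 10.92.
Odds after that evidence = (19/481) × 10.92 = 399/925.
Target odds = 0.9/0.1 = 9.
Need 1.5ⁿ ≥ 9 ÷ (399/925) = 2775/133.
1.5⁷ = 17.0859375 falls short of 2775/133 but 1.5⁸ = 25.62890625 reaches it, so n = 8.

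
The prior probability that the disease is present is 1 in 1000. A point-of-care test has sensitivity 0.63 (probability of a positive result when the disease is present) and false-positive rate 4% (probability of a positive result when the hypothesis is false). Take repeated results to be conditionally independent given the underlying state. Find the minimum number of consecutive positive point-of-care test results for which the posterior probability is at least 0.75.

3

Prior odds = 0.001/0.999 = 1/999.
Likelihood ratio of a positive result = 0.63/0.04 = 15.75.
Target posterior odds = 0.75/0.25 = 3.
Need (1/999) × 15.75ⁿ ≥ 3, i.e. 15.75ⁿ ≥ 2997.
15.75² = 248.0625 falls short of 2997 but 15.75³ = 3906.984375 reaches it, so n = 3.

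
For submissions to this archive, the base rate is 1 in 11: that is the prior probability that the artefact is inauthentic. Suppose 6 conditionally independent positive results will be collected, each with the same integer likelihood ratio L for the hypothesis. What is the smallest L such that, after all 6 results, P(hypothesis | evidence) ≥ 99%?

Prior odds = (1/11)/(10/11) = 0.1.
Target odds = 0.99/0.01 = 99.
Need L⁶ ≥ 99 ÷ 0.1 = 990.
3⁶ = 729 < 990 ≤ 4096 = 4⁶, so L = 4.

4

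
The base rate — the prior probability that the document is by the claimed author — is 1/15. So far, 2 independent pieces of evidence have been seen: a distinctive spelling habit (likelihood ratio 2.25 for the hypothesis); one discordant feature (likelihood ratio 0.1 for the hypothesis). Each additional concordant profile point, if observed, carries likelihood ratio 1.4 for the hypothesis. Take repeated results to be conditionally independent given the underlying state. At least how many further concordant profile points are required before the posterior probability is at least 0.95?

22

Prior odds = (1/15)/(14/15) = 1/14.
Combined Bayes factor of the evidence already in hand = 2.25 × 0.1 = 0.225.
Odds after that evidence = (1/14) × 0.225 = 9/560.
Target odds = 0.95/0.05 = 19.
Need 1.4ⁿ ≥ 19 ÷ (9/560) = 10640/9.
1.4²¹ ≈1171.36 falls short of 10640/9 but 1.4²² ≈1639.9 reaches it, so n = 22.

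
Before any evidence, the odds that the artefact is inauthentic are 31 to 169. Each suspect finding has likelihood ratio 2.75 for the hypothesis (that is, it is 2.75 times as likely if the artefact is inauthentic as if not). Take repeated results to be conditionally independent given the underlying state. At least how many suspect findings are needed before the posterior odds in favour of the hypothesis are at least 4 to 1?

Prior odds = 31/169.
Likelihood ratio per suspect finding = 2.75.
Target odds = 4.
Require 2.75ⁿ ≥ 4 ÷ (31/169) = 676/31.
2.75³ = 20.796875 falls short of 676/31 but 2.75⁴ = 57.19140625 reaches it, so n = 4.

4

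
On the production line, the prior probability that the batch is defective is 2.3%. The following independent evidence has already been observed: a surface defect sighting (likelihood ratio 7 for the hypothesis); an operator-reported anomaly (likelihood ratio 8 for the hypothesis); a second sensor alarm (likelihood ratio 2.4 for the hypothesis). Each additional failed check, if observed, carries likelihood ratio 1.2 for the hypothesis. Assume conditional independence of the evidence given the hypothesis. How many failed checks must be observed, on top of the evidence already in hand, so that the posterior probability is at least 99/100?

Prior odds = 0.023/0.977 = 23/977.
Combined Bayes factor of the evidence already in hand = 7 × 8 × 2.4 = 134.4.
Odds after that evidence = (23/977) × 134.4 = 15456/4885.
Target odds = 0.99/0.01 = 99.
Need 1.2ⁿ ≥ 99 ÷ (15456/4885) = 161205/5152.
1.2¹⁸ ≈26.6233 falls short of 161205/5152 but 1.2¹⁹ ≈31.948 reaches it, so n = 19.

19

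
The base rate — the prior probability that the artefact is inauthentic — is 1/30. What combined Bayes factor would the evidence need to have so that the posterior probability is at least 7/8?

Prior odds = (1/30)/(29/30) = 1/29.
Target odds = 0.875/0.125 = 7.
Required Bayes factor = 7 ÷ (1/29) = 203.

203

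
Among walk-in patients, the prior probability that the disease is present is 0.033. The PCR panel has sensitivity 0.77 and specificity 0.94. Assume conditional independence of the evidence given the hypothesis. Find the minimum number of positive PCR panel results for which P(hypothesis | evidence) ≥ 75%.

Prior odds = 0.033/0.967 = 33/967.
False-positive rate = 1 − 0.94 = 0.06; likelihood ratio of a positive = 0.77/0.06 = 77/6.
Target posterior odds = 0.75/0.25 = 3.
Need (33/967) × (77/6)ⁿ ≥ 3, i.e. (77/6)ⁿ ≥ 967/11.
(77/6)¹ = 77/6 falls short of 967/11 but (77/6)² = 5929/36 reaches it, so n = 2.

2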